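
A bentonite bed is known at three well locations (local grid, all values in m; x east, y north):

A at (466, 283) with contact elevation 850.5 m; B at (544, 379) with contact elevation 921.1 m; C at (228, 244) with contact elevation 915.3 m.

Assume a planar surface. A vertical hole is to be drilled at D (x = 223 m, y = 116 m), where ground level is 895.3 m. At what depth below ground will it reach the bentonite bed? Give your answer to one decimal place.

Let the plane be z = a·x + b·y + c.
B−A: 78a + 96b = 70.6;  C−A: −238a − 39b = 64.8.
Solving gives a = −0.45311, b = 1.10356.
Then c = 850.5 − a·466 − b·283 = 749.34.
At (223, 116): z_contact = −101.04 + 128.01 + 749.34 = 776.31 m.
Depth below ground = 895.3 − 776.31 = 119.0 m.

119.0 m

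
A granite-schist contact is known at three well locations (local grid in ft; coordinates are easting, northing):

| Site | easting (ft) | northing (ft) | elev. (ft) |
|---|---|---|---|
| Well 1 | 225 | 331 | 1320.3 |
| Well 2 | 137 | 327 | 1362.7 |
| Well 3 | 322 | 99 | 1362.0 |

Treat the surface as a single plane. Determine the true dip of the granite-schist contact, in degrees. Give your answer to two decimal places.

30.82°

Let the plane be z = a·easting + b·northing + c.
Well 2−Well 1: −88a − 4b = 42.4;  Well 3−Well 1: 97a − 232b = 41.7.
Solving gives a = −0.46481, b = −0.37408.
Gradient magnitude |∇z| = √(a² + b²) = √(0.21605 + 0.13994) = 0.59665.
True dip = arctan(0.59665) = 30.82°, dipping toward NE (azimuth ≈ 051°).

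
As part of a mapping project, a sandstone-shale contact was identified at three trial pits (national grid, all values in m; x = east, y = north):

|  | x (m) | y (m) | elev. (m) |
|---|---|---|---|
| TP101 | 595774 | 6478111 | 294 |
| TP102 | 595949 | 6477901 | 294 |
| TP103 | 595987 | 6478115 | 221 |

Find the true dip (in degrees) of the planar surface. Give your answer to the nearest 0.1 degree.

23.7°

Two edge vectors: TP101→TP102 = (175, -210, 0), TP101→TP103 = (213, 4, -73).
Normal n = (TP101→TP102) × (TP101→TP103) = (15330, 12775, 45430).
So ∂z/∂x = −n_x/n_z = −0.33744 and ∂z/∂y = −n_y/n_z = −0.28120.
Gradient magnitude |∇z| = √(a² + b²) = √(0.11387 + 0.07907) = 0.43925.
True dip = arctan(0.43925) = 23.7°, dipping toward NE (azimuth ≈ 050°).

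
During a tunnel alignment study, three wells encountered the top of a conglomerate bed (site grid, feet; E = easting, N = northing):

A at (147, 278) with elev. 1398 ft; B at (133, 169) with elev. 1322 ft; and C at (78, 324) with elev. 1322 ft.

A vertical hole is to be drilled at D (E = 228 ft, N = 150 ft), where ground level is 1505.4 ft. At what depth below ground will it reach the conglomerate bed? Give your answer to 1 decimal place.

Two edge vectors: A→B = (-14, -109, -76), A→C = (-69, 46, -76).
Normal n = (A→B) × (A→C) = (11780, 4180, -8165).
So ∂z/∂E = −n_x/n_z = 1.44274 and ∂z/∂N = −n_y/n_z = 0.51194.
Intercept c from A: 1398 − 212.08 − 142.32 = 1043.60.
At (228, 150): z_contact = 328.95 + 76.79 + 1043.60 = 1449.33 ft.
Depth below ground = 1505.4 − 1449.33 = 56.1 ft.

56.1 ft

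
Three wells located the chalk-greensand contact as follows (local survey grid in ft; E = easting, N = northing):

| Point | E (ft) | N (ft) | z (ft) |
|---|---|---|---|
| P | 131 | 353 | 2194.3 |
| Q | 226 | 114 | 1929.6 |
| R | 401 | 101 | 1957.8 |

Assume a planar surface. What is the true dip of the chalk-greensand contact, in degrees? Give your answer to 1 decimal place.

Two edge vectors: P→Q = (95, -239, -264.7), P→R = (270, -252, -236.5).
Normal n = (P→Q) × (P→R) = (-10180.9, -49001.5, 40590).
So ∂z/∂E = −n_x/n_z = 0.25082 and ∂z/∂N = −n_y/n_z = 1.20723.
Gradient magnitude |∇z| = √(a² + b²) = √(0.06291 + 1.45741) = 1.23301.
True dip = arctan(1.23301) = 51.0°, dipping toward SSW (azimuth ≈ 192°).

51.0°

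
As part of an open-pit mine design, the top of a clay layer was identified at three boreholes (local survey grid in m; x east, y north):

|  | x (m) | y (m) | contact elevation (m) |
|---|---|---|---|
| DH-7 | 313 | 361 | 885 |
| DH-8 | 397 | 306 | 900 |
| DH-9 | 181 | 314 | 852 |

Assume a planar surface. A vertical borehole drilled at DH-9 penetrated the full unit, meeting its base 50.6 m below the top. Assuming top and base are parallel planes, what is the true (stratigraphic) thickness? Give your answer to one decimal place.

49.3 m

Let the plane be z = a·x + b·y + c.
DH-8−DH-7: 84a − 55b = 15;  DH-9−DH-7: −132a − 47b = −33.
Solving gives a = 0.22484, b = 0.07066.
|∇z| = √(a²+b²) = 0.23568, so dip δ = arctan(0.23568) = 13.26°.
True thickness = vertical thickness × cos δ = 50.6 × cos 13.26° = 49.3 m.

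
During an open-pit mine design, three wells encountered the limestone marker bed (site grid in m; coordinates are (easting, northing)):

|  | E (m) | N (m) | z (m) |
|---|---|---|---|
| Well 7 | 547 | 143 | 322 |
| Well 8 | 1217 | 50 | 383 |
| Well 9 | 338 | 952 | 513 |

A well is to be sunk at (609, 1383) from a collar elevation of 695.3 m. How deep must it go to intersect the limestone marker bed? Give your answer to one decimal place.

Let the plane be z = a·E + b·N + c.
Well 8−Well 7: 670a − 93b = 61;  Well 9−Well 7: −209a + 809b = 191.
Solving gives a = 0.128421, b = 0.269271.
Then c = 322 − a·547 − b·143 = 213.25.
At (609, 1383): z_contact = 78.21 + 372.40 + 213.25 = 663.86 m.
Depth below ground = 695.3 − 663.86 = 31.4 m.

31.4 m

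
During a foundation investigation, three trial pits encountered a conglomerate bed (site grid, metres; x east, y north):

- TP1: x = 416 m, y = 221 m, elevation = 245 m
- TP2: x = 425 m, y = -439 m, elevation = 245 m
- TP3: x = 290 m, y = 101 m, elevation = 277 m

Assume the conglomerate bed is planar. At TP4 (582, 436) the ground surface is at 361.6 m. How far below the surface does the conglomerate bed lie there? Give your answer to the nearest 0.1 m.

159.0 m

Two edge vectors: TP1→TP2 = (9, -660, 0), TP1→TP3 = (-126, -120, 32).
Normal n = (TP1→TP2) × (TP1→TP3) = (-21120, -288, -84240).
So ∂z/∂x = −n_x/n_z = −0.25071 and ∂z/∂y = −n_y/n_z = −0.00342.
Intercept c from TP1: 245 + 104.30 + 0.76 = 350.05.
At (582, 436): z_contact = −145.91 − 1.49 + 350.05 = 202.65 m.
Depth below ground = 361.6 − 202.65 = 159.0 m.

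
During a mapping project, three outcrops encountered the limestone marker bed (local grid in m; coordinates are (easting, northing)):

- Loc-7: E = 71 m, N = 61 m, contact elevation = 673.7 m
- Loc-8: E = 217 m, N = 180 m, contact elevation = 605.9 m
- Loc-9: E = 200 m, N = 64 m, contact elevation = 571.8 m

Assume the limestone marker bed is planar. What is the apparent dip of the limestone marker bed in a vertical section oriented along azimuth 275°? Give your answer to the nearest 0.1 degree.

Two edge vectors: Loc-7→Loc-8 = (146, 119, -67.8), Loc-7→Loc-9 = (129, 3, -101.9).
Normal n = (Loc-7→Loc-8) × (Loc-7→Loc-9) = (-11922.7, 6131.2, -14913).
So ∂z/∂E = −n_x/n_z = −0.79948 and ∂z/∂N = −n_y/n_z = 0.41113.
Unit vector along 275° is (sin 275°, cos 275°) = (-0.9962, 0.0872).
Slope in that direction = a·(-0.9962) + b·(0.0872) = 0.83227.
Apparent dip = arctan|0.83227| = 39.8° (true dip is 42.0°, so apparent ≤ true as expected).

39.8°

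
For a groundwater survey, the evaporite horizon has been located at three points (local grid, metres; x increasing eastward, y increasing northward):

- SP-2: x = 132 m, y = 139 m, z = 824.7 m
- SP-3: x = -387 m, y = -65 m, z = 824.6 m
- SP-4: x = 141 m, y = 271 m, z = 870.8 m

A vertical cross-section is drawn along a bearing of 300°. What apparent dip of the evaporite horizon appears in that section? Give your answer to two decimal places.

Two edge vectors: SP-2→SP-3 = (-519, -204, -0.1), SP-2→SP-4 = (9, 132, 46.1).
Normal n = (SP-2→SP-3) × (SP-2→SP-4) = (-9391.2, 23925, -66672).
So ∂z/∂x = −n_x/n_z = −0.14086 and ∂z/∂y = −n_y/n_z = 0.35885.
Unit vector along 300° is (sin 300°, cos 300°) = (-0.8660, 0.5000).
Slope in that direction = a·(-0.8660) + b·(0.5000) = 0.30141.
Apparent dip = arctan|0.30141| = 16.77° (true dip is 21.1°, so apparent ≤ true as expected).

16.77°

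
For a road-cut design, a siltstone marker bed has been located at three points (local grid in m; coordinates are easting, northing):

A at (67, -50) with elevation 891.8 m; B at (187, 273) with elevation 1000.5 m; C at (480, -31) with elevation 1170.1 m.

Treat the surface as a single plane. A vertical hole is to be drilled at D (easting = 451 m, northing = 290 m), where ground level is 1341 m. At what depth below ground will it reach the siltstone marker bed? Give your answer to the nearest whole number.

162 m

Two edge vectors: A→B = (120, 323, 108.7), A→C = (413, 19, 278.3).
Normal n = (A→B) × (A→C) = (87825.6, 11497.1, -131119).
So ∂z/∂easting = −n_x/n_z = 0.66982 and ∂z/∂northing = −n_y/n_z = 0.08768.
Intercept c from A: 891.8 − 44.88 + 4.38 = 851.31.
At (451, 290): z_contact = 302.1 + 25.4 + 851.31 = 1178.8 m.
Depth below ground = 1341 − 1178.8 = 162 m.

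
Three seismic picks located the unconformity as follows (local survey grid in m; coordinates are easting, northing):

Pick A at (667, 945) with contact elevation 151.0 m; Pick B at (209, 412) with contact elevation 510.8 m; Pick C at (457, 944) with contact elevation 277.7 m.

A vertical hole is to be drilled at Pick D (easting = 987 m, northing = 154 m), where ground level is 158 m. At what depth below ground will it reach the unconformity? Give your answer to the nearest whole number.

Let the plane be z = a·easting + b·northing + c.
Pick B−Pick A: −458a − 533b = 359.8;  Pick C−Pick A: −210a − 1b = 126.7.
Solving gives a = −0.60258, b = −0.15725.
Then c = 151 − a·667 − b·945 = 701.53.
At (987, 154): z_contact = −594.8 − 24.2 + 701.53 = 82.6 m.
Depth below ground = 158 − 82.6 = 75 m.

75 m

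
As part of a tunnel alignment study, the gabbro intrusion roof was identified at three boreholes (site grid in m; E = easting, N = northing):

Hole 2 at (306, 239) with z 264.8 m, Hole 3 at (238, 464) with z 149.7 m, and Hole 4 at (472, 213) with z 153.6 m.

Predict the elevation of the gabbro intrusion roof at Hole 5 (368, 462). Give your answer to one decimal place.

Two edge vectors: Hole 2→Hole 3 = (-68, 225, -115.1), Hole 2→Hole 4 = (166, -26, -111.2).
Normal n = (Hole 2→Hole 3) × (Hole 2→Hole 4) = (-28012.6, -26668.2, -35582).
So ∂z/∂E = −n_x/n_z = −0.78727 and ∂z/∂N = −n_y/n_z = −0.74949.
Intercept c from Hole 2: 264.8 + 240.90 + 179.13 = 684.83.
At (368, 462): z = −289.7 − 346.3 + 684.83 = 48.9 m.

48.9 m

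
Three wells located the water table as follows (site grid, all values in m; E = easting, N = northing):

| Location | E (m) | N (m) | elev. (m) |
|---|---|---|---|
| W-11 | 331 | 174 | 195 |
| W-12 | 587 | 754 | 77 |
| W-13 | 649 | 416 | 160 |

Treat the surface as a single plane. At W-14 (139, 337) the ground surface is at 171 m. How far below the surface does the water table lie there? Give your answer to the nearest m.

Two edge vectors: W-11→W-12 = (256, 580, -118), W-11→W-13 = (318, 242, -35).
Normal n = (W-11→W-12) × (W-11→W-13) = (8256, -28564, -122488).
So ∂z/∂E = −n_x/n_z = 0.06740 and ∂z/∂N = −n_y/n_z = −0.23320.
Intercept c from W-11: 195 − 22.31 + 40.58 = 213.27.
At (139, 337): z_contact = 9.4 − 78.6 + 213.27 = 144.0 m.
Depth below ground = 171 − 144.0 = 27 m.

27 m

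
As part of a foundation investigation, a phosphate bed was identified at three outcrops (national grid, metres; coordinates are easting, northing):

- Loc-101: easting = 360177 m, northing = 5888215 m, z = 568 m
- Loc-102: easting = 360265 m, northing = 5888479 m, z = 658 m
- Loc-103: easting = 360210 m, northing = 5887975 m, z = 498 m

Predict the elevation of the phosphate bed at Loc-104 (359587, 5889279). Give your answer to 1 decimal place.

831.9 m

Two edge vectors: Loc-101→Loc-102 = (88, 264, 90), Loc-101→Loc-103 = (33, -240, -70).
Normal n = (Loc-101→Loc-102) × (Loc-101→Loc-103) = (3120, 9130, -29832).
So ∂z/∂easting = −n_x/n_z = 0.104585680 and ∂z/∂northing = −n_y/n_z = 0.306047198.
Intercept c from Loc-101: 568 − 37669.36 − 1802071.70 = −1839173.06.
At (359587, 5889279): z = 37607.7 + 1802397.3 − 1839173.06 = 831.9 m.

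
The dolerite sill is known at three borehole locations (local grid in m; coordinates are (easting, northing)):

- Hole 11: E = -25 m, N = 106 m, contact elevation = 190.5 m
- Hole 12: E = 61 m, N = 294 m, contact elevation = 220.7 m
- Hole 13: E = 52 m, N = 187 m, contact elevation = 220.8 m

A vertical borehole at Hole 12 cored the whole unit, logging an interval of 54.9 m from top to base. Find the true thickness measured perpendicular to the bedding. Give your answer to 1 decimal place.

Two edge vectors: Hole 11→Hole 12 = (86, 188, 30.2), Hole 11→Hole 13 = (77, 81, 30.3).
Normal n = (Hole 11→Hole 12) × (Hole 11→Hole 13) = (3250.2, -280.4, -7510).
So ∂z/∂E = −n_x/n_z = 0.43278 and ∂z/∂N = −n_y/n_z = −0.03734.
|∇z| = √(a²+b²) = 0.43439, so dip δ = arctan(0.43439) = 23.48°.
True thickness = vertical thickness × cos δ = 54.9 × cos 23.48° = 50.4 m.

50.4 m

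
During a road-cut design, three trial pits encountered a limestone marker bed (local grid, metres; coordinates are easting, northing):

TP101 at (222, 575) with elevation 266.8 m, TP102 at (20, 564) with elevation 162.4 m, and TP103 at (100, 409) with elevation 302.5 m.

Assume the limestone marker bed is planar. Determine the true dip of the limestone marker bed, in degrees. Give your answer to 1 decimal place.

39.7°

Two edge vectors: TP101→TP102 = (-202, -11, -104.4), TP101→TP103 = (-122, -166, 35.7).
Normal n = (TP101→TP102) × (TP101→TP103) = (-17723.1, 19948.2, 32190).
So ∂z/∂easting = −n_x/n_z = 0.55058 and ∂z/∂northing = −n_y/n_z = −0.61970.
Gradient magnitude |∇z| = √(a² + b²) = √(0.30314 + 0.38403) = 0.82895.
True dip = arctan(0.82895) = 39.7°, dipping toward NW (azimuth ≈ 318°).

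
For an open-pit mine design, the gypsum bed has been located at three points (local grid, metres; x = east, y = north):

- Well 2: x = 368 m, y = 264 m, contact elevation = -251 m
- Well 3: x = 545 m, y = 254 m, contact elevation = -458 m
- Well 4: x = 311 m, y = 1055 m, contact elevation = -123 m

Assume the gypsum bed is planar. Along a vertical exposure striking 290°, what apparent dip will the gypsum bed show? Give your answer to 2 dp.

Two edge vectors: Well 2→Well 3 = (177, -10, -207), Well 2→Well 4 = (-57, 791, 128).
Normal n = (Well 2→Well 3) × (Well 2→Well 4) = (162457, -10857, 139437).
So ∂z/∂x = −n_x/n_z = −1.16509 and ∂z/∂y = −n_y/n_z = 0.07786.
Unit vector along 290° is (sin 290°, cos 290°) = (-0.9397, 0.3420).
Slope in that direction = a·(-0.9397) + b·(0.3420) = 1.12146.
Apparent dip = arctan|1.12146| = 48.28° (true dip is 49.4°, so apparent ≤ true as expected).

48.28°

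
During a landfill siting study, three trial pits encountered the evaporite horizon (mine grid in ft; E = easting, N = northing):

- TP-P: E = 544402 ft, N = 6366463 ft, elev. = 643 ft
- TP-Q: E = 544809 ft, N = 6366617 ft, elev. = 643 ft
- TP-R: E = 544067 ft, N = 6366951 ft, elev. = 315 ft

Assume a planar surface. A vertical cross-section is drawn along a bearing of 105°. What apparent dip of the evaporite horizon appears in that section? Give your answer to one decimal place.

Two edge vectors: TP-P→TP-Q = (407, 154, 0), TP-P→TP-R = (-335, 488, -328).
Normal n = (TP-P→TP-Q) × (TP-P→TP-R) = (-50512, 133496, 250206).
So ∂z/∂E = −n_x/n_z = 0.20188 and ∂z/∂N = −n_y/n_z = −0.53354.
Unit vector along 105° is (sin 105°, cos 105°) = (0.9659, -0.2588).
Slope in that direction = a·(0.9659) + b·(-0.2588) = 0.33309.
Apparent dip = arctan|0.33309| = 18.4° (true dip is 29.7°, so apparent ≤ true as expected).

18.4°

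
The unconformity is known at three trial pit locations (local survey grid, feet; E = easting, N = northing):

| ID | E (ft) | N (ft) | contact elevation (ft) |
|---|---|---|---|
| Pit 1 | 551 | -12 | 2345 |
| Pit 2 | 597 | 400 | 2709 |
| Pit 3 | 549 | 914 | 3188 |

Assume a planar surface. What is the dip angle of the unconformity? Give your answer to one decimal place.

43.2°

Let the plane be z = a·E + b·N + c.
Pit 2−Pit 1: 46a + 412b = 364;  Pit 3−Pit 1: −2a + 926b = 843.
Solving gives a = −0.23611, b = 0.90986.
Gradient magnitude |∇z| = √(a² + b²) = √(0.05575 + 0.82784) = 0.93999.
True dip = arctan(0.93999) = 43.2°, dipping toward SSE (azimuth ≈ 165°).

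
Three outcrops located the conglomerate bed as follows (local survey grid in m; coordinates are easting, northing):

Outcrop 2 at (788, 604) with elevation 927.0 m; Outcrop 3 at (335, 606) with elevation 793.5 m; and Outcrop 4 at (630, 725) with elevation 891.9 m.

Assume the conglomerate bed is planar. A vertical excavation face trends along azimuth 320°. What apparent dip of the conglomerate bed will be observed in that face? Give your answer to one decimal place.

Let the plane be z = a·easting + b·northing + c.
Outcrop 3−Outcrop 2: −453a + 2b = −133.5;  Outcrop 4−Outcrop 2: −158a + 121b = −35.1.
Solving gives a = 0.29512, b = 0.09528.
Unit vector along 320° is (sin 320°, cos 320°) = (-0.6428, 0.7660).
Slope in that direction = a·(-0.6428) + b·(0.7660) = −0.11671.
Apparent dip = arctan|0.11671| = 6.7° (true dip is 17.2°, so apparent ≤ true as expected).

6.7°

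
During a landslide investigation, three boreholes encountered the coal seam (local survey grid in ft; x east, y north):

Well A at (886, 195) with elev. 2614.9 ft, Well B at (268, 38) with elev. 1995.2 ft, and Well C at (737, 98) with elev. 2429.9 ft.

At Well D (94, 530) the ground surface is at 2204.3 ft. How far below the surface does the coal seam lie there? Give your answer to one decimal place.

Two edge vectors: Well A→Well B = (-618, -157, -619.7), Well A→Well C = (-149, -97, -185).
Normal n = (Well A→Well B) × (Well A→Well C) = (-31065.9, -21994.7, 36553).
So ∂z/∂x = −n_x/n_z = 0.84989 and ∂z/∂y = −n_y/n_z = 0.60172.
Intercept c from Well A: 2614.9 − 753.00 − 117.34 = 1744.57.
At (94, 530): z_contact = 79.89 + 318.91 + 1744.57 = 2143.37 ft.
Depth below ground = 2204.3 − 2143.37 = 60.9 ft.

60.9 ft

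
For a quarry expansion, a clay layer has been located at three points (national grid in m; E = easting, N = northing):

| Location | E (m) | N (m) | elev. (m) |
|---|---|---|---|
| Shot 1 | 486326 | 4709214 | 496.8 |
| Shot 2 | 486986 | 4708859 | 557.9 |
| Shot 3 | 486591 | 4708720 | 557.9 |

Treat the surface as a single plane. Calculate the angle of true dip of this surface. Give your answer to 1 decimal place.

Let the plane be z = a·E + b·N + c.
Shot 2−Shot 1: 660a − 355b = 61.1;  Shot 3−Shot 1: 265a − 494b = 61.1.
Solving gives a = 0.03661, b = −0.10404.
Gradient magnitude |∇z| = √(a² + b²) = √(0.00134 + 0.01083) = 0.11030.
True dip = arctan(0.11030) = 6.3°, dipping toward NNW (azimuth ≈ 341°).

6.3°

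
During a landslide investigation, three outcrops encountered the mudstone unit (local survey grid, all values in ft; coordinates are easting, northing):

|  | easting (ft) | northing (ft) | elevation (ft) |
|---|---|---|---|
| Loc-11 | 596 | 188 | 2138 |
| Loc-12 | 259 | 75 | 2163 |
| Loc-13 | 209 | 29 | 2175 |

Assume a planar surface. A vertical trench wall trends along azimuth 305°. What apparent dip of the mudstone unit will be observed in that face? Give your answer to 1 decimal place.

Let the plane be z = a·easting + b·northing + c.
Loc-12−Loc-11: −337a − 113b = 25;  Loc-13−Loc-11: −387a − 159b = 37.
Solving gives a = 0.02091, b = −0.28360.
Unit vector along 305° is (sin 305°, cos 305°) = (-0.8192, 0.5736).
Slope in that direction = a·(-0.8192) + b·(0.5736) = −0.17979.
Apparent dip = arctan|0.17979| = 10.2° (true dip is 15.9°, so apparent ≤ true as expected).

10.2°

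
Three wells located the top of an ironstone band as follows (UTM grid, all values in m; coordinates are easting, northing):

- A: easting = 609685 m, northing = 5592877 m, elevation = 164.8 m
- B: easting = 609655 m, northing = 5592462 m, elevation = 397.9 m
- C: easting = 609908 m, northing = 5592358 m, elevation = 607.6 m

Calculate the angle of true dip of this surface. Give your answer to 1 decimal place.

40.0°

Two edge vectors: A→B = (-30, -415, 233.1), A→C = (223, -519, 442.8).
Normal n = (A→B) × (A→C) = (-62783.1, 65265.3, 108115).
So ∂z/∂easting = −n_x/n_z = 0.58071 and ∂z/∂northing = −n_y/n_z = −0.60367.
Gradient magnitude |∇z| = √(a² + b²) = √(0.33722 + 0.36441) = 0.83763.
True dip = arctan(0.83763) = 40.0°, dipping toward NW (azimuth ≈ 316°).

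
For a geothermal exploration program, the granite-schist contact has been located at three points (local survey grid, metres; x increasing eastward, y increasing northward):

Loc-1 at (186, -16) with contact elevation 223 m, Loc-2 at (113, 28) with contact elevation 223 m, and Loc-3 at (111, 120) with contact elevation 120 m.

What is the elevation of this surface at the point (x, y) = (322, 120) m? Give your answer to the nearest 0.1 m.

-24.3 m

Let the plane be z = a·x + b·y + c.
Loc-2−Loc-1: −73a + 44b = 0;  Loc-3−Loc-1: −75a + 136b = −103.
Solving gives a = −0.68377, b = −1.13443.
Then c = 223 − a·186 − b·-16 = 332.03.
At (322, 120): z = −220.2 − 136.1 + 332.03 = -24.3 m.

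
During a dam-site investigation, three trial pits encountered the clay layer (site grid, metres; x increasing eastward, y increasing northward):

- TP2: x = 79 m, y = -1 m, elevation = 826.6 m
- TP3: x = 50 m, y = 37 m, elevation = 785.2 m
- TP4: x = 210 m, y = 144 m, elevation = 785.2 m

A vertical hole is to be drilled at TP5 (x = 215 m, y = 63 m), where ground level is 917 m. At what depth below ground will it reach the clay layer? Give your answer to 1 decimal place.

Two edge vectors: TP2→TP3 = (-29, 38, -41.4), TP2→TP4 = (131, 145, -41.4).
Normal n = (TP2→TP3) × (TP2→TP4) = (4429.8, -6624, -9183).
So ∂z/∂x = −n_x/n_z = 0.48239 and ∂z/∂y = −n_y/n_z = −0.72133.
Intercept c from TP2: 826.6 − 38.11 − 0.72 = 787.77.
At (215, 63): z_contact = 103.71 − 45.44 + 787.77 = 846.04 m.
Depth below ground = 917 − 846.04 = 71.0 m.

71.0 m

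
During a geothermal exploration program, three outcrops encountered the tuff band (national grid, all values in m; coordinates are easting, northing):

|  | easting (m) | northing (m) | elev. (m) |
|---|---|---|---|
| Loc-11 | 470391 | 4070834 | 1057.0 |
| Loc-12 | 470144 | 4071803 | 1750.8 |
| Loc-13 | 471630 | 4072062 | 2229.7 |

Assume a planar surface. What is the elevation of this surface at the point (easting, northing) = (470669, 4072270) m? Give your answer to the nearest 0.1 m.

2206.9 m

Two edge vectors: Loc-11→Loc-12 = (-247, 969, 693.8), Loc-11→Loc-13 = (1239, 1228, 1172.7).
Normal n = (Loc-11→Loc-12) × (Loc-11→Loc-13) = (284359.9, 1149275.1, -1503907).
So ∂z/∂easting = −n_x/n_z = 0.189080774 and ∂z/∂northing = −n_y/n_z = 0.764192932.
Intercept c from Loc-11: 1057 − 88941.89 − 3110902.57 = −3198787.47.
At (470669, 4072270): z = 88994.5 + 3112000.0 − 3198787.47 = 2206.9 m.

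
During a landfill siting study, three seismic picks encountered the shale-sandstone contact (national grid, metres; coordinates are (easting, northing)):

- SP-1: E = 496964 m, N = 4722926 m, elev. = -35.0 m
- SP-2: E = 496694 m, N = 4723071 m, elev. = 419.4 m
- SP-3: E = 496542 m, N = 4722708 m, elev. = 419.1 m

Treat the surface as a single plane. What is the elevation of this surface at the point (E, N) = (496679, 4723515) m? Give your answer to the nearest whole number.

Let the plane be z = a·E + b·N + c.
SP-2−SP-1: −270a + 145b = 454.4;  SP-3−SP-1: −422a − 218b = 454.1.
Solving gives a = −1.37362516, b = 0.57600833.
Then c = -35 − a·496964 − b·4722926 = −2037837.47.
At (496679, 4723515): z = −682250.8 + 2720784.0 − 2037837.47 = 695.8 m.

696 m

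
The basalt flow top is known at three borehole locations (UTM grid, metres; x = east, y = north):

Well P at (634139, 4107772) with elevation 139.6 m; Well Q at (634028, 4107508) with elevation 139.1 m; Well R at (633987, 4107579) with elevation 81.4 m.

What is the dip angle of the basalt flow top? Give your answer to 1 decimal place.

Two edge vectors: Well P→Well Q = (-111, -264, -0.5), Well P→Well R = (-152, -193, -58.2).
Normal n = (Well P→Well Q) × (Well P→Well R) = (15268.3, -6384.2, -18705).
So ∂z/∂x = −n_x/n_z = 0.81627 and ∂z/∂y = −n_y/n_z = −0.34131.
Gradient magnitude |∇z| = √(a² + b²) = √(0.66629 + 0.11649) = 0.88475.
True dip = arctan(0.88475) = 41.5°, dipping toward WNW (azimuth ≈ 293°).

41.5°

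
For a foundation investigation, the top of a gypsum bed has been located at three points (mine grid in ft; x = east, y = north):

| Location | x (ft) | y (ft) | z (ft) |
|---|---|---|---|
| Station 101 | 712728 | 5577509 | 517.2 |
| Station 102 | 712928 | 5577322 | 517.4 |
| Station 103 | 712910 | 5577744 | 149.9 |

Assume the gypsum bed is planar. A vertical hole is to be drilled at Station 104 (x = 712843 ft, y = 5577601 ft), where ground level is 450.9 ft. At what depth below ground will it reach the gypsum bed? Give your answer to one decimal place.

Let the plane be z = a·x + b·y + c.
Station 102−Station 101: 200a − 187b = 0.2;  Station 103−Station 101: 182a + 235b = −367.3.
Solving gives a = −0.847028408, b = −0.906982254.
Then c = 517.2 − a·712728 − b·5577509 = 5662919.75.
At (712843, 5577601): z_contact = −603798.27 − 5058785.13 + 5662919.75 = 336.35 ft.
Depth below ground = 450.9 − 336.35 = 114.6 ft.

114.6 ft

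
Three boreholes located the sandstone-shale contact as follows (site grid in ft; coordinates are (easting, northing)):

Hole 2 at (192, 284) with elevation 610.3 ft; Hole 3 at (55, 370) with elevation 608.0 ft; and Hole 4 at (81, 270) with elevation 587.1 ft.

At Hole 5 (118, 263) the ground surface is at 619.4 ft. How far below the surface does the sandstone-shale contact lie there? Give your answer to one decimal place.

27.5 ft

Two edge vectors: Hole 2→Hole 3 = (-137, 86, -2.3), Hole 2→Hole 4 = (-111, -14, -23.2).
Normal n = (Hole 2→Hole 3) × (Hole 2→Hole 4) = (-2027.4, -2923.1, 11464).
So ∂z/∂E = −n_x/n_z = 0.17685 and ∂z/∂N = −n_y/n_z = 0.25498.
Intercept c from Hole 2: 610.3 − 33.96 − 72.41 = 503.93.
At (118, 263): z_contact = 20.87 + 67.06 + 503.93 = 591.86 ft.
Depth below ground = 619.4 − 591.86 = 27.5 ft.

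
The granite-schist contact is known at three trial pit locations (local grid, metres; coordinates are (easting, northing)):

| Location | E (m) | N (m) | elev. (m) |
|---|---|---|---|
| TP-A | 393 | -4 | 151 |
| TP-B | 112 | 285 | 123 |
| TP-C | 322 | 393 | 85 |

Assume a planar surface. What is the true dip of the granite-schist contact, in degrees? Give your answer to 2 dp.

Let the plane be z = a·E + b·N + c.
TP-B−TP-A: −281a + 289b = −28;  TP-C−TP-A: −71a + 397b = −66.
Solving gives a = −0.08741, b = −0.18188.
Gradient magnitude |∇z| = √(a² + b²) = √(0.00764 + 0.03308) = 0.20180.
True dip = arctan(0.20180) = 11.41°, dipping toward NNE (azimuth ≈ 026°).

11.41°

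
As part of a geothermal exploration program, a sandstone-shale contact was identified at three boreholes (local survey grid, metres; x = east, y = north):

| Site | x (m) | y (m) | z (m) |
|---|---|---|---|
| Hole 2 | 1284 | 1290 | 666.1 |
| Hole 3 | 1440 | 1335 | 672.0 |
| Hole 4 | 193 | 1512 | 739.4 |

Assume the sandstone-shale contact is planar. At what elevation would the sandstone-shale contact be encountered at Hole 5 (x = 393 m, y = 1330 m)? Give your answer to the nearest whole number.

696 m

Let the plane be z = a·x + b·y + c.
Hole 3−Hole 2: 156a + 45b = 5.9;  Hole 4−Hole 2: −1091a + 222b = 73.3.
Solving gives a = −0.02375, b = 0.21345.
Then c = 666.1 − a·1284 − b·1290 = 421.24.
At (393, 1330): z = −9.3 + 283.9 + 421.24 = 695.8 m.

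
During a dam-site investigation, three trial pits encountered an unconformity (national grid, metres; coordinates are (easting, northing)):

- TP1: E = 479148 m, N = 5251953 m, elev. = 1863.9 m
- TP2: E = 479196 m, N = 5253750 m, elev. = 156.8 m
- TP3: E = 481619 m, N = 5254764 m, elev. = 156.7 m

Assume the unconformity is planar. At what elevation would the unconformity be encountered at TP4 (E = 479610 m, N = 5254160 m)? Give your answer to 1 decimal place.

-70.7 m

Let the plane be z = a·E + b·N + c.
TP2−TP1: 48a + 1797b = −1707.1;  TP3−TP1: 2471a + 2811b = −1707.2.
Solving gives a = 0.402005849, b = −0.960710229.
Then c = 1863.9 − a·479148 − b·5251953 = 4854848.57.
At (479610, 5254160): z = 192806.0 − 5047725.3 + 4854848.57 = -70.7 m.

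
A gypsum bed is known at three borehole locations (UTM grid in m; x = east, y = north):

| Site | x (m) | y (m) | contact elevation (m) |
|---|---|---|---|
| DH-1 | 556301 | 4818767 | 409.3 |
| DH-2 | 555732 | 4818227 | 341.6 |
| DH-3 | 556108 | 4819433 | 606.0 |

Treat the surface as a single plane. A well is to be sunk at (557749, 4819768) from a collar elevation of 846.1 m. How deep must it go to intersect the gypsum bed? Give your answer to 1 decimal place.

Let the plane be z = a·x + b·y + c.
DH-2−DH-1: −569a − 540b = −67.7;  DH-3−DH-1: −193a + 666b = 196.7.
Solving gives a = −0.126517155, b = 0.258681966.
Then c = 409.3 − a·556301 − b·4818767 = −1175737.20.
At (557749, 4819768): z_contact = −70564.82 + 1246787.06 − 1175737.20 = 485.04 m.
Depth below ground = 846.1 − 485.04 = 361.1 m.

361.1 m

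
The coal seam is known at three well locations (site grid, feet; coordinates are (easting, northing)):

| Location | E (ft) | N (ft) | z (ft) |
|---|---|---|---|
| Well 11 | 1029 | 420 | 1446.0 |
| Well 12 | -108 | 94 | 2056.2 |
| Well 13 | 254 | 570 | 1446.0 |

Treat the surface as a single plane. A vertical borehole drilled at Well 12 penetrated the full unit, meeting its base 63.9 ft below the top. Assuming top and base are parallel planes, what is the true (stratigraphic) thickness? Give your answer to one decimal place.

42.2 ft

Two edge vectors: Well 11→Well 12 = (-1137, -326, 610.2), Well 11→Well 13 = (-775, 150, 0).
Normal n = (Well 11→Well 12) × (Well 11→Well 13) = (-91530, -472905, -423200).
So ∂z/∂E = −n_x/n_z = −0.21628 and ∂z/∂N = −n_y/n_z = −1.11745.
|∇z| = √(a²+b²) = 1.13819, so dip δ = arctan(1.13819) = 48.70°.
True thickness = vertical thickness × cos δ = 63.9 × cos 48.70° = 42.2 ft.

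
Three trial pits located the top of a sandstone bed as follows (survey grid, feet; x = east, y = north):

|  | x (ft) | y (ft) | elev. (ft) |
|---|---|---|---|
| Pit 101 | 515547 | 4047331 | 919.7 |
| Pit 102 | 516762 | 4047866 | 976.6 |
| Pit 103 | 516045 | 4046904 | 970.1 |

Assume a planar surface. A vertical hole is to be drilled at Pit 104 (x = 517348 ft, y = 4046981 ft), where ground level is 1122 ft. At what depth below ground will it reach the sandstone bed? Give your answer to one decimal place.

Let the plane be z = a·x + b·y + c.
Pit 102−Pit 101: 1215a + 535b = 56.9;  Pit 103−Pit 101: 498a − 427b = 50.4.
Solving gives a = 0.065280203, b = −0.041898031.
Then c = 919.7 − a·515547 − b·4047331 = 136839.89.
At (517348, 4046981): z_contact = 33772.58 − 169560.53 + 136839.89 = 1051.93 ft.
Depth below ground = 1122 − 1051.93 = 70.1 ft.

70.1 ft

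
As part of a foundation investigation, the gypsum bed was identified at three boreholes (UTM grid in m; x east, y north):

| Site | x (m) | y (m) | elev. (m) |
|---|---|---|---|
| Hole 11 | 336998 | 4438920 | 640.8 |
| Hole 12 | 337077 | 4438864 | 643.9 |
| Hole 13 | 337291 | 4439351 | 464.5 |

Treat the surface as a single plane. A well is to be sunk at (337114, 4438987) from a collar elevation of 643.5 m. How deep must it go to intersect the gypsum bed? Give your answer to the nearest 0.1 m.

Let the plane be z = a·x + b·y + c.
Hole 12−Hole 11: 79a − 56b = 3.1;  Hole 13−Hole 11: 293a + 431b = −176.3.
Solving gives a = −0.169187625, b = −0.294032543.
Then c = 640.8 − a·336998 − b·4438920 = 1362843.63.
At (337114, 4438987): z_contact = −57035.52 − 1305206.63 + 1362843.63 = 601.47 m.
Depth below ground = 643.5 − 601.47 = 42.0 m.

42.0 m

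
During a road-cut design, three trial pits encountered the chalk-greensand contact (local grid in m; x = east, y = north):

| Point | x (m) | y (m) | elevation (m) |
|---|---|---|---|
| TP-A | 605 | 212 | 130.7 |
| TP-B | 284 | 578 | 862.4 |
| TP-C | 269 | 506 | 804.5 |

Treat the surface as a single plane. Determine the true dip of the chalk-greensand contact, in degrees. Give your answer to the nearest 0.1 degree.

56.5°

Two edge vectors: TP-A→TP-B = (-321, 366, 731.7), TP-A→TP-C = (-336, 294, 673.8).
Normal n = (TP-A→TP-B) × (TP-A→TP-C) = (31491, -29561.4, 28602).
So ∂z/∂x = −n_x/n_z = −1.10101 and ∂z/∂y = −n_y/n_z = 1.03354.
Gradient magnitude |∇z| = √(a² + b²) = √(1.21222 + 1.06821) = 1.51011.
True dip = arctan(1.51011) = 56.5°, dipping toward SE (azimuth ≈ 133°).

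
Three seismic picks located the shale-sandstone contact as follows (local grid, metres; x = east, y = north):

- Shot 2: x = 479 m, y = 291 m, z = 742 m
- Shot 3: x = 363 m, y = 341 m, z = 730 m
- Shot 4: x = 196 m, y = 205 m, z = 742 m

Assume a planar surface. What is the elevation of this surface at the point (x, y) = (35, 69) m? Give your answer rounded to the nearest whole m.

754 m

Two edge vectors: Shot 2→Shot 3 = (-116, 50, -12), Shot 2→Shot 4 = (-283, -86, 0).
Normal n = (Shot 2→Shot 3) × (Shot 2→Shot 4) = (-1032, 3396, 24126).
So ∂z/∂x = −n_x/n_z = 0.04278 and ∂z/∂y = −n_y/n_z = −0.14076.
Intercept c from Shot 2: 742 − 20.49 + 40.96 = 762.47.
At (35, 69): z = 1.5 − 9.7 + 762.47 = 754.3 m.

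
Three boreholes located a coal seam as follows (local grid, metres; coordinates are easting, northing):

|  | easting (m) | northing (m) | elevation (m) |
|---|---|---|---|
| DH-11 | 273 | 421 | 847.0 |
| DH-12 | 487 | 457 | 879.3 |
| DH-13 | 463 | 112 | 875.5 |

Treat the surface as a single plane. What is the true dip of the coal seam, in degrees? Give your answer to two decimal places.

8.58°

Two edge vectors: DH-11→DH-12 = (214, 36, 32.3), DH-11→DH-13 = (190, -309, 28.5).
Normal n = (DH-11→DH-12) × (DH-11→DH-13) = (11006.7, 38, -72966).
So ∂z/∂easting = −n_x/n_z = 0.15085 and ∂z/∂northing = −n_y/n_z = 0.00052.
Gradient magnitude |∇z| = √(a² + b²) = √(0.02275 + 0.00000) = 0.15085.
True dip = arctan(0.15085) = 8.58°, dipping toward W (azimuth ≈ 270°).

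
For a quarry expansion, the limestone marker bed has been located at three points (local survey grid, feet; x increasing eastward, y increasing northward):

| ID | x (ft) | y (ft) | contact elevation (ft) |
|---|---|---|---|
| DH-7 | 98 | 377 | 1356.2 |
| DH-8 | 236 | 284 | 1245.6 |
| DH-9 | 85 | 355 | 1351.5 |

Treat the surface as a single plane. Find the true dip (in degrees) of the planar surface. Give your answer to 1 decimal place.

34.2°

Two edge vectors: DH-7→DH-8 = (138, -93, -110.6), DH-7→DH-9 = (-13, -22, -4.7).
Normal n = (DH-7→DH-8) × (DH-7→DH-9) = (-1996.1, 2086.4, -4245).
So ∂z/∂x = −n_x/n_z = −0.47022 and ∂z/∂y = −n_y/n_z = 0.49150.
Gradient magnitude |∇z| = √(a² + b²) = √(0.22111 + 0.24157) = 0.68020.
True dip = arctan(0.68020) = 34.2°, dipping toward SE (azimuth ≈ 136°).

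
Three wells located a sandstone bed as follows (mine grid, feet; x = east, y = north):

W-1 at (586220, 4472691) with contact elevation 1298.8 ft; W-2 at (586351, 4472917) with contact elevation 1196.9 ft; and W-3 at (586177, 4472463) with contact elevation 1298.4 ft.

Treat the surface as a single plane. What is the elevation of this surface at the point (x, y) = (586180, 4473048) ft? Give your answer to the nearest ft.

Two edge vectors: W-1→W-2 = (131, 226, -101.9), W-1→W-3 = (-43, -228, -0.4).
Normal n = (W-1→W-2) × (W-1→W-3) = (-23323.6, 4434.1, -20150).
So ∂z/∂x = −n_x/n_z = −1.15749876 and ∂z/∂y = −n_y/n_z = 0.22005459.
Intercept c from W-1: 1298.8 + 678548.92 − 984236.19 = −304388.46.
At (586180, 4473048): z = −678502.6 + 984314.7 − 304388.46 = 1423.7 ft.

1424 ft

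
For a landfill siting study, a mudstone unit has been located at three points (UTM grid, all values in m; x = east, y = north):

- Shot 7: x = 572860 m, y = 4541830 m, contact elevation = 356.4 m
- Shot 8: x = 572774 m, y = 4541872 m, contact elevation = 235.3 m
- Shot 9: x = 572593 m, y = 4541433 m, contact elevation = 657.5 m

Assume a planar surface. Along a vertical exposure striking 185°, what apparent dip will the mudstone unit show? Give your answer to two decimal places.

Two edge vectors: Shot 7→Shot 8 = (-86, 42, -121.1), Shot 7→Shot 9 = (-267, -397, 301.1).
Normal n = (Shot 7→Shot 8) × (Shot 7→Shot 9) = (-35430.5, 58228.3, 45356).
So ∂z/∂x = −n_x/n_z = 0.78116 and ∂z/∂y = −n_y/n_z = −1.28381.
Unit vector along 185° is (sin 185°, cos 185°) = (-0.0872, -0.9962).
Slope in that direction = a·(-0.0872) + b·(-0.9962) = 1.21084.
Apparent dip = arctan|1.21084| = 50.45° (true dip is 56.4°, so apparent ≤ true as expected).

50.45°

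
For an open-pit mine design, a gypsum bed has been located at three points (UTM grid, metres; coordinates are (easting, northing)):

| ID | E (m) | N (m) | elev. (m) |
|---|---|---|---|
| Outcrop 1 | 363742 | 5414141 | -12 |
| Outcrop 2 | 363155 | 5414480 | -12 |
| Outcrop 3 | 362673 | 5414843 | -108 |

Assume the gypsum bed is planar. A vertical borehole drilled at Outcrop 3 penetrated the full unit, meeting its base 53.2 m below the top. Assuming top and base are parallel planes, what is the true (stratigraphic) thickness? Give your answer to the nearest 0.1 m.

32.3 m

Let the plane be z = a·E + b·N + c.
Outcrop 2−Outcrop 1: −587a + 339b = 0;  Outcrop 3−Outcrop 1: −1069a + 702b = −96.
Solving gives a = −0.65503, b = −1.13423.
|∇z| = √(a²+b²) = 1.30979, so dip δ = arctan(1.30979) = 52.64°.
True thickness = vertical thickness × cos δ = 53.2 × cos 52.64° = 32.3 m.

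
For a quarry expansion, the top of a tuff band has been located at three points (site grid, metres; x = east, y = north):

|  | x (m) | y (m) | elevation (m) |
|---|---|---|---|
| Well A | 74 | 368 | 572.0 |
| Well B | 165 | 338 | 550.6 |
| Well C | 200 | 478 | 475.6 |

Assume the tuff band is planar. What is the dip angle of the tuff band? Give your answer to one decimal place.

30.2°

Two edge vectors: Well A→Well B = (91, -30, -21.4), Well A→Well C = (126, 110, -96.4).
Normal n = (Well A→Well B) × (Well A→Well C) = (5246, 6076, 13790).
So ∂z/∂x = −n_x/n_z = −0.38042 and ∂z/∂y = −n_y/n_z = −0.44061.
Gradient magnitude |∇z| = √(a² + b²) = √(0.14472 + 0.19414) = 0.58211.
True dip = arctan(0.58211) = 30.2°, dipping toward NE (azimuth ≈ 041°).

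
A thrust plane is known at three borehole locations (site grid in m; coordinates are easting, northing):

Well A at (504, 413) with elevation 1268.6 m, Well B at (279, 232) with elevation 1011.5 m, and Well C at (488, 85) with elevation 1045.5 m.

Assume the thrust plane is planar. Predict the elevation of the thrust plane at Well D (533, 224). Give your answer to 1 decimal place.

Two edge vectors: Well A→Well B = (-225, -181, -257.1), Well A→Well C = (-16, -328, -223.1).
Normal n = (Well A→Well B) × (Well A→Well C) = (-43947.7, -46083.9, 70904).
So ∂z/∂easting = −n_x/n_z = 0.61982 and ∂z/∂northing = −n_y/n_z = 0.64995.
Intercept c from Well A: 1268.6 − 312.39 − 268.43 = 687.78.
At (533, 224): z = 330.4 + 145.6 + 687.78 = 1163.7 m.

1163.7 m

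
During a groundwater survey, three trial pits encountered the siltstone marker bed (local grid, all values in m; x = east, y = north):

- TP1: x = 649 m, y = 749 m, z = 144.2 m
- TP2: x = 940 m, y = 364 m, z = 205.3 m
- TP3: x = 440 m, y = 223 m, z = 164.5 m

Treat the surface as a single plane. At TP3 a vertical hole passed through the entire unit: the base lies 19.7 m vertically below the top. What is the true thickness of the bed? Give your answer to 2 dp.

19.53 m

Let the plane be z = a·x + b·y + c.
TP2−TP1: 291a − 385b = 61.1;  TP3−TP1: −209a − 526b = 20.3.
Solving gives a = 0.10415, b = −0.07998.
|∇z| = √(a²+b²) = 0.13132, so dip δ = arctan(0.13132) = 7.48°.
True thickness = vertical thickness × cos δ = 19.7 × cos 7.48° = 19.53 m.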